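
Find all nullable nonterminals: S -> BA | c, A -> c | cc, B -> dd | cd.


A nonterminal is nullable iff some alternative derives ε (directly, or every symbol in it is nullable)
Nullable: {}


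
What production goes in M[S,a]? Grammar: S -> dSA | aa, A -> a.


For [S, a]: 'a' ∈ FIRST(aa)
Entry: S -> aa


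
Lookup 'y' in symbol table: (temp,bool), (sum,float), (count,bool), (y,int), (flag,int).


Lookup 'y' → type int


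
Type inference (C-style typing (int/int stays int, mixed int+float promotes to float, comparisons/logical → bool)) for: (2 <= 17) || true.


Operand types: bool || bool
Rule: logical operators take bool operands and yield bool
Result type: bool


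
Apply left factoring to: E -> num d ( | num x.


Common prefix: 'num'
Factored: E -> num E', E' -> d ( | x


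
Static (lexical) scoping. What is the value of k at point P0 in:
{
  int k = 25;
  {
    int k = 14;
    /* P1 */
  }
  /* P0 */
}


k declared in the same block as P0
k = 25


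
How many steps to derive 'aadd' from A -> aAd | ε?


Derivation: A => aAd => aaAdd => aadd
Steps: 3


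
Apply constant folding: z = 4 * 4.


4 * 4 = 16 at compile time
Optimized: z = 16


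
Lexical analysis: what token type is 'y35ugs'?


Pattern: letter/underscore followed by alphanumerics, not a keyword
Type: IDENTIFIER


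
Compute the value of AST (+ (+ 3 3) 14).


Evaluate inner: (+ 3 3) = 6
Evaluate root: (+ 6 14) = 20
Result: 20


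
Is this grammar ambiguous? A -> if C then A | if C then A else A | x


dangling else: 'if C then if C then x else x' parses two ways
Ambiguous


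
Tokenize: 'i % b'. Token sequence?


Scan left to right, longest-match per lexeme
Tokens: ID(i), OP(%), ID(b)


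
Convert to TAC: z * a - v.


Break into single-operator statements:
t1 = z * a
t2 = t1 - v


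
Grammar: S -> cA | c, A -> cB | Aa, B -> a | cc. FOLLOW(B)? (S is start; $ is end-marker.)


$ ∈ FOLLOW(S). For each A -> αBβ: add FIRST(β)\{ε} to FOLLOW(B); if β nullable, add FOLLOW(A).
FOLLOW(B) = {$, a}


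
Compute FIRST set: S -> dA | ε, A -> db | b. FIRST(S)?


Per alternative of S: FIRST(dA) = {d}; FIRST(ε) = {ε}
FIRST(S) = {d, ε}


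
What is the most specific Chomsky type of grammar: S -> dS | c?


Right-linear: every RHS is a terminal or a terminal followed by one nonterminal
Classification: Type 3 (Regular)


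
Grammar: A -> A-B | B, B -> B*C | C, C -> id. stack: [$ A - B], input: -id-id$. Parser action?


handle 'A-B' on top; lookahead ∈ FOLLOW(A) = {-, $}
Action: reduce (A -> A-B)


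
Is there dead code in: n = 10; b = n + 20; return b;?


n is read by b's definition; b is returned
No dead code


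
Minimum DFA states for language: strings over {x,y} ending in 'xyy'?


Track the longest suffix of input matching a prefix of 'xyy': 4 classes (prefixes of length 0..3)
Minimal DFA: 4 states


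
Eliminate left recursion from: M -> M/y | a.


Left-recursive alternatives: M/y; non-recursive: a
Introduce M': M -> aM', M' -> /yM' | ε


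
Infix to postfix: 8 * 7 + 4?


Left to right (same or higher precedence on left)
Postfix: 8 7 * 4 +


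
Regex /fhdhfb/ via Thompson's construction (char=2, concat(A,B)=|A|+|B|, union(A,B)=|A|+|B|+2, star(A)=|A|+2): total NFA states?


Syntax tree has 6 char leaf(s), 0 union(s), 0 star(s)
chars contribute 6×2 = 12; each union adds +2; each star adds +2
Total: 12 + 0 + 0 = 12 states


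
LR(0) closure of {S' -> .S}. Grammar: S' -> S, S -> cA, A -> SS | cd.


Start: S' -> .S
For each item with dot before a nonterminal B, add B -> .γ for every B-production
Closure: [S' -> .S, S -> .cA]


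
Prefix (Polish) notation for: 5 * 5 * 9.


left-to-right (same/higher precedence on left): tree is (* (* 5 5) 9)
Prefix: * * 5 5 9


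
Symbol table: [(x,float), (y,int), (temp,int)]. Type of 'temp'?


Lookup 'temp' → type int


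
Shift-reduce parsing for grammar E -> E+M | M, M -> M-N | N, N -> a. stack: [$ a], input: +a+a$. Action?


'a' on top is the handle for N -> a
Action: reduce (N -> a)


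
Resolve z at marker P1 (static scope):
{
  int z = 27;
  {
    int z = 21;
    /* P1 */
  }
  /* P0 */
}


z declared in the same block as P1
z = 21


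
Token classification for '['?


Pattern: delimiter/punctuation
Type: PUNCTUATION


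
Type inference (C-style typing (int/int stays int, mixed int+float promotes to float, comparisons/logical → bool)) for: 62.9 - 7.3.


Operand types: float - float
Rule: mixed int/float promotes to float; int/int stays int
Result type: float


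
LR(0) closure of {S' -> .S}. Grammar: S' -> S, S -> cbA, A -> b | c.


Start: S' -> .S
For each item with dot before a nonterminal B, add B -> .γ for every B-production
Closure: [S' -> .S, S -> .cbA]


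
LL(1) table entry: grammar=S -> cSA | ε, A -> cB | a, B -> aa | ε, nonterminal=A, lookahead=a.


For [A, a]: 'a' ∈ FIRST(a)
Entry: A -> a


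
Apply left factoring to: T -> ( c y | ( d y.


Common prefix: '('
Factored: T -> ( T', T' -> c y | d y


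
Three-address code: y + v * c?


Break into single-operator statements:
t1 = v * c
t2 = y + t1


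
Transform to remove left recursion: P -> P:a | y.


Left-recursive alternatives: P:a; non-recursive: y
Introduce P': P -> yP', P' -> :aP' | ε


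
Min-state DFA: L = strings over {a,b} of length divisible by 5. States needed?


Track length mod 5: states 0..4, accept at 0
Minimal DFA: 5 states


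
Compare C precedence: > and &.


'>' is relational (level 7); '&' is bitwise AND (level 5)
Higher level binds tighter
'>' has higher precedence than '&'


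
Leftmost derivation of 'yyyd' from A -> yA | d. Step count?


Derivation: A => yA => yyA => yyyA => yyyd
Steps: 4


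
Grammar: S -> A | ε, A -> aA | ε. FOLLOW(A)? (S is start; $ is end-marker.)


$ ∈ FOLLOW(S). For each A -> αBβ: add FIRST(β)\{ε} to FOLLOW(B); if β nullable, add FOLLOW(A).
FOLLOW(A) = {$}


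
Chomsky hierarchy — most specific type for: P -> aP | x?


Right-linear: every RHS is a terminal or a terminal followed by one nonterminal
Classification: Type 3 (Regular)


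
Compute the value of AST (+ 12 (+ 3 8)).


Evaluate inner: (+ 3 8) = 11
Evaluate root: (+ 12 11) = 23
Result: 23


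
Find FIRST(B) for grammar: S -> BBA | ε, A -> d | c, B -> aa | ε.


Per alternative of B: FIRST(aa) = {a}; FIRST(ε) = {ε}
FIRST(B) = {a, ε}


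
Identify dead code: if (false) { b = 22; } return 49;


condition is constant false, so the whole block is unreachable
Dead: 'if (false) { b = 22; }'


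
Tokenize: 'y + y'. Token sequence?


Scan left to right, longest-match per lexeme
Tokens: ID(y), OP(+), ID(y)


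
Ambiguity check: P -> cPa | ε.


balanced c^n…a^n: each string has a unique parse
Unambiguous


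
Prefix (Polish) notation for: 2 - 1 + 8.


left-to-right (same/higher precedence on left): tree is (+ (- 2 1) 8)
Prefix: + - 2 1 8


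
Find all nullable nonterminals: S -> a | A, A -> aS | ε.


A nonterminal is nullable iff some alternative derives ε (directly, or every symbol in it is nullable)
Nullable: {A, S}


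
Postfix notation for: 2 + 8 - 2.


Left to right (same or higher precedence on left)
Postfix: 2 8 + 2 -


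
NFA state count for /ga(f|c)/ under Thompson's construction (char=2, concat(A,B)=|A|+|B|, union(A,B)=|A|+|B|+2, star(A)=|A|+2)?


Syntax tree has 4 char leaf(s), 1 union(s), 0 star(s)
chars contribute 4×2 = 8; each union adds +2; each star adds +2
Total: 8 + 2 + 0 = 10 states


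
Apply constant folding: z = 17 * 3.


17 * 3 = 51 at compile time
Optimized: z = 51


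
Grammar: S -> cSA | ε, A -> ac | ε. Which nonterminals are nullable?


A nonterminal is nullable iff some alternative derives ε (directly, or every symbol in it is nullable)
Nullable: {A, S}


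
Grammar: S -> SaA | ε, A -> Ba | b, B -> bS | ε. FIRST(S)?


Per alternative of S: FIRST(SaA) = {a}; FIRST(ε) = {ε}
FIRST(S) = {a, ε}


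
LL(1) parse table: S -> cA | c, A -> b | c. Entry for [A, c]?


For [A, c]: 'c' ∈ FIRST(c)
Entry: A -> c


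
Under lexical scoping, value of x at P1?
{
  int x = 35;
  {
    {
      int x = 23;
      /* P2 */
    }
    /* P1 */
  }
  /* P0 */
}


P1's block does not declare x; resolves to the enclosing declaration at depth 0
x = 35


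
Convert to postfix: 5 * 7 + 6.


Left to right (same or higher precedence on left)
Postfix: 5 7 * 6 +


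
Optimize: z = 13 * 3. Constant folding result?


13 * 3 = 39 at compile time
Optimized: z = 39


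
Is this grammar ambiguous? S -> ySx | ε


balanced y^n…x^n: each string has a unique parse
Unambiguous


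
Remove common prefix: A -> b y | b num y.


Common prefix: 'b'
Factored: A -> b A', A' -> y | num y


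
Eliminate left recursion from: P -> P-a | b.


Left-recursive alternatives: P-a; non-recursive: b
Introduce P': P -> bP', P' -> -aP' | ε


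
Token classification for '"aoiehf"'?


Pattern: double-quoted sequence
Type: STRING_LITERAL


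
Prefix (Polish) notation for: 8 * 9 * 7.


left-to-right (same/higher precedence on left): tree is (* (* 8 9) 7)
Prefix: * * 8 9 7


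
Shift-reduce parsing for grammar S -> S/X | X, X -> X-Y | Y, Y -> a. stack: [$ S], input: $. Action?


start symbol S on stack, input exhausted
Action: accept


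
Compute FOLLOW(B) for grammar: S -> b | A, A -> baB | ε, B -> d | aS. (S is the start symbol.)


$ ∈ FOLLOW(S). For each A -> αBβ: add FIRST(β)\{ε} to FOLLOW(B); if β nullable, add FOLLOW(A).
FOLLOW(B) = {$}


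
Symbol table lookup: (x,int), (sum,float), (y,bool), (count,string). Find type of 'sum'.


Lookup 'sum' → type float


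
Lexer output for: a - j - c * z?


Scan left to right, longest-match per lexeme
Tokens: ID(a), OP(-), ID(j), OP(-), ID(c), OP(*), ID(z)


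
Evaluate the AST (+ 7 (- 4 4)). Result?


Evaluate inner: (- 4 4) = 0
Evaluate root: (+ 7 0) = 7
Result: 7


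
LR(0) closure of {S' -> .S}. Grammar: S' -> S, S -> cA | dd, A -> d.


Start: S' -> .S
For each item with dot before a nonterminal B, add B -> .γ for every B-production
Closure: [S' -> .S, S -> .cA, S -> .dd]


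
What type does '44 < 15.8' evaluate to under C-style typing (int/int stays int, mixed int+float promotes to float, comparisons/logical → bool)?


Operand types: int < float
Rule: comparison yields bool
Result type: bool


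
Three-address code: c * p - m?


Break into single-operator statements:
t1 = c * p
t2 = t1 - m


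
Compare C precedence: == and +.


'+' is additive (level 9); '==' is equality (level 6)
Higher level binds tighter
'+' has higher precedence than '=='


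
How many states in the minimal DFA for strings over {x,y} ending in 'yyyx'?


Track the longest suffix of input matching a prefix of 'yyyx': 5 classes (prefixes of length 0..4)
Minimal DFA: 5 states


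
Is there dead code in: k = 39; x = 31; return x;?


k is assigned but never read
Dead: 'k = 39'


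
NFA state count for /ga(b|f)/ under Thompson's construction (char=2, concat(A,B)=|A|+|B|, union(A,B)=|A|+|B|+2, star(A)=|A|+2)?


Syntax tree has 4 char leaf(s), 1 union(s), 0 star(s)
chars contribute 4×2 = 8; each union adds +2; each star adds +2
Total: 8 + 2 + 0 = 10 states


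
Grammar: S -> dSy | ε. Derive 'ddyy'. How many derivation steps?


Derivation: S => dSy => ddSyy => ddyy
Steps: 3


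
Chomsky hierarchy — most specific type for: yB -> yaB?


LHS has context (more than one symbol) and |LHS| ≤ |RHS|
Classification: Type 1 (Context-Sensitive)


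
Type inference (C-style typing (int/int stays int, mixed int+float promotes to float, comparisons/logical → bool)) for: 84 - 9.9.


Operand types: int - float
Rule: mixed int/float promotes to float; int/int stays int
Result type: float


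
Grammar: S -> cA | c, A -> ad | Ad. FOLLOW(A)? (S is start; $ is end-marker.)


$ ∈ FOLLOW(S). For each A -> αBβ: add FIRST(β)\{ε} to FOLLOW(B); if β nullable, add FOLLOW(A).
FOLLOW(A) = {$, d}


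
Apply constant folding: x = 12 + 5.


12 + 5 = 17 at compile time
Optimized: x = 17


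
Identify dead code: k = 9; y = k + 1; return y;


k is read by y's definition; y is returned
No dead code


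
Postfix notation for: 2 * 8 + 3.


Left to right (same or higher precedence on left)
Postfix: 2 8 * 3 +


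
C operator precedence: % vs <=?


'%' is multiplicative (level 10); '<=' is relational (level 7)
Higher level binds tighter
'%' has higher precedence than '<='


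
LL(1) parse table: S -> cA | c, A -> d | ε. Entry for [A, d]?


For [A, d]: 'd' ∈ FIRST(d)
Entry: A -> d


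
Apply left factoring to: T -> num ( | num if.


Common prefix: 'num'
Factored: T -> num T', T' -> ( | if


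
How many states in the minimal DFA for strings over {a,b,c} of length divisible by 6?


Track length mod 6: states 0..5, accept at 0
Minimal DFA: 6 states


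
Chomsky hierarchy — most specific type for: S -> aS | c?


Right-linear: every RHS is a terminal or a terminal followed by one nonterminal
Classification: Type 3 (Regular)


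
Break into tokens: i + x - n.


Scan left to right, longest-match per lexeme
Tokens: ID(i), OP(+), ID(x), OP(-), ID(n)


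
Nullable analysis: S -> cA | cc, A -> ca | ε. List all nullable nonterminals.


A nonterminal is nullable iff some alternative derives ε (directly, or every symbol in it is nullable)
Nullable: {A}


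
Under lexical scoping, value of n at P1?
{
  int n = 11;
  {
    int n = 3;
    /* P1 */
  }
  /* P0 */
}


n declared in the same block as P1
n = 3


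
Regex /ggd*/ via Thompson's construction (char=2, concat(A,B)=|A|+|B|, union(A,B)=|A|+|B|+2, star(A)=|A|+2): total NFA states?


Syntax tree has 3 char leaf(s), 0 union(s), 1 star(s)
chars contribute 3×2 = 6; each union adds +2; each star adds +2
Total: 6 + 0 + 2 = 8 states


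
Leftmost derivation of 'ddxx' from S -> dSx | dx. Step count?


Derivation: S => dSx => ddxx
Steps: 2


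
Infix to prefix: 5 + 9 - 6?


left-to-right (same/higher precedence on left): tree is (- (+ 5 9) 6)
Prefix: - + 5 9 6


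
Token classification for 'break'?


Pattern: reserved word
Type: KEYWORD


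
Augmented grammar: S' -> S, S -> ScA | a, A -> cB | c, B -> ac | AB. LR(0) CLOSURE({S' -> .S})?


Start: S' -> .S
For each item with dot before a nonterminal B, add B -> .γ for every B-production
Closure: [S' -> .S, S -> .ScA, S -> .a]


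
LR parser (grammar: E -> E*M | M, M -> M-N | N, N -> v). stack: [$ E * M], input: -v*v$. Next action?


'-' can extend M; shift to build M -> M-N
Action: shift


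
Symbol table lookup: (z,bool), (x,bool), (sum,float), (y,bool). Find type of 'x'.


Lookup 'x' → type bool


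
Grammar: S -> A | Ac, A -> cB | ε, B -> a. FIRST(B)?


Per alternative of B: FIRST(a) = {a}
FIRST(B) = {a}


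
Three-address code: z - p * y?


Break into single-operator statements:
t1 = p * y
t2 = z - t1


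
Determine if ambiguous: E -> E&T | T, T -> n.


precedence layered via separate nonterminal T: deterministic
Unambiguous


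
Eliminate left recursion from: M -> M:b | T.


Left-recursive alternatives: M:b; non-recursive: T
Introduce M': M -> TM', M' -> :bM' | ε


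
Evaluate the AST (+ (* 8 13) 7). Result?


Evaluate inner: (* 8 13) = 104
Evaluate root: (+ 104 7) = 111
Result: 111


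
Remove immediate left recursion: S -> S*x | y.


Left-recursive alternatives: S*x; non-recursive: y
Introduce S': S -> yS', S' -> *xS' | ε


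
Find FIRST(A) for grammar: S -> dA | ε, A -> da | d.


Per alternative of A: FIRST(da) = {d}; FIRST(d) = {d}
FIRST(A) = {d}


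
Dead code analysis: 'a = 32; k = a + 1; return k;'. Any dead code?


a is read by k's definition; k is returned
No dead code


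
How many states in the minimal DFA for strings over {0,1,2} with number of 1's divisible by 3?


Track (count of 1) mod 3: states 0..2, accept at 0
Minimal DFA: 3 states


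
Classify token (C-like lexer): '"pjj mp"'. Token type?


Pattern: double-quoted sequence
Type: STRING_LITERAL


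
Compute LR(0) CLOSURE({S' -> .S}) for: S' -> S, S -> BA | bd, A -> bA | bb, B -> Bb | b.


Start: S' -> .S
For each item with dot before a nonterminal B, add B -> .γ for every B-production
Closure: [S' -> .S, S -> .BA, S -> .bd, B -> .Bb, B -> .b]


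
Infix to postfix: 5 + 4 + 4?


Left to right (same or higher precedence on left)
Postfix: 5 4 + 4 +


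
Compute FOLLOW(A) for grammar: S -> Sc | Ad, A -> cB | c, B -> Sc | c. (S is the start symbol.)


$ ∈ FOLLOW(S). For each A -> αBβ: add FIRST(β)\{ε} to FOLLOW(B); if β nullable, add FOLLOW(A).
FOLLOW(A) = {d}


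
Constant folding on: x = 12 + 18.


12 + 18 = 30 at compile time
Optimized: x = 30


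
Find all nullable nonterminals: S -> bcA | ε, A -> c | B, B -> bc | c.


A nonterminal is nullable iff some alternative derives ε (directly, or every symbol in it is nullable)
Nullable: {S}


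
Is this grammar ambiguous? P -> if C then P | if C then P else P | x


dangling else: 'if C then if C then x else x' parses two ways
Ambiguous


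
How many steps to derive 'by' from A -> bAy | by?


Derivation: A => by
Steps: 1


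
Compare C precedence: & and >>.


'>>' is shift (level 8); '&' is bitwise AND (level 5)
Higher level binds tighter
'>>' has higher precedence than '&'


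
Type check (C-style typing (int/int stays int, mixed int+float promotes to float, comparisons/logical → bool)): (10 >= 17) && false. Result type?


Operand types: bool && bool
Rule: logical operators take bool operands and yield bool
Result type: bool


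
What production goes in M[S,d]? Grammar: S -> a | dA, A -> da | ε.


For [S, d]: 'd' ∈ FIRST(dA)
Entry: S -> dA


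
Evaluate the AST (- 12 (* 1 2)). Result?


Evaluate inner: (* 1 2) = 2
Evaluate root: (- 12 2) = 10
Result: 10


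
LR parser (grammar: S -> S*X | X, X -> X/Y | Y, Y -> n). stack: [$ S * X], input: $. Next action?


handle 'S*X' on top; lookahead ∈ FOLLOW(S) = {*, $}
Action: reduce (S -> S*X)


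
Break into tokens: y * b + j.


Scan left to right, longest-match per lexeme
Tokens: ID(y), OP(*), ID(b), OP(+), ID(j)


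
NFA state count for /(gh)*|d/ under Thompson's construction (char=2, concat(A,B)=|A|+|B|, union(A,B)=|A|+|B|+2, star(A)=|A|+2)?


Syntax tree has 3 char leaf(s), 1 union(s), 1 star(s)
chars contribute 3×2 = 6; each union adds +2; each star adds +2
Total: 6 + 2 + 2 = 10 states


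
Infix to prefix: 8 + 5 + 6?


left-to-right (same/higher precedence on left): tree is (+ (+ 8 5) 6)
Prefix: + + 8 5 6


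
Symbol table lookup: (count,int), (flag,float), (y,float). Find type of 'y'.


Lookup 'y' → type float


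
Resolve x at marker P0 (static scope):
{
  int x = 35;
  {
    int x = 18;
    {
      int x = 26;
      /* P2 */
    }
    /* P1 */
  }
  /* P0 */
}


x declared in the same block as P0
x = 35


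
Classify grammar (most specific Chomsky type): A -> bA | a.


Right-linear: every RHS is a terminal or a terminal followed by one nonterminal
Classification: Type 3 (Regular)


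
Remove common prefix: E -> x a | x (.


Common prefix: 'x'
Factored: E -> x E', E' -> a | (


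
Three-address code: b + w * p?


Break into single-operator statements:
t1 = w * p
t2 = b + t1


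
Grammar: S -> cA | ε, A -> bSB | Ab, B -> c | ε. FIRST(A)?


Per alternative of A: FIRST(bSB) = {b}; FIRST(Ab) = {b}
FIRST(A) = {b}


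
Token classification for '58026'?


Pattern: digits only
Type: INTEGER_LITERAL


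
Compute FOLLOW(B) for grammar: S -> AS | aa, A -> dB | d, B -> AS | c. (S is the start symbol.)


$ ∈ FOLLOW(S). For each A -> αBβ: add FIRST(β)\{ε} to FOLLOW(B); if β nullable, add FOLLOW(A).
FOLLOW(B) = {a, d}


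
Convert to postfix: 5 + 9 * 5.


* has higher precedence, evaluate 9*5 first
Postfix: 5 9 5 * +


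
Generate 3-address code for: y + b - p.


Break into single-operator statements:
t1 = y + b
t2 = t1 - p


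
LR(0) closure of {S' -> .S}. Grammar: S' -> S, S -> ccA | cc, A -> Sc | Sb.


Start: S' -> .S
For each item with dot before a nonterminal B, add B -> .γ for every B-production
Closure: [S' -> .S, S -> .ccA, S -> .cc]


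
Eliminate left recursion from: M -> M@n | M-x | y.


Left-recursive alternatives: M@n, M-x; non-recursive: y
Introduce M': M -> yM', M' -> @nM' | -xM' | ε


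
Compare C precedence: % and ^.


'%' is multiplicative (level 10); '^' is bitwise XOR (level 4)
Higher level binds tighter
'%' has higher precedence than '^'


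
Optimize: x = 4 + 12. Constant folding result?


4 + 12 = 16 at compile time
Optimized: x = 16


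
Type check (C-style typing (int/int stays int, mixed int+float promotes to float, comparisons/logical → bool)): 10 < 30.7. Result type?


Operand types: int < float
Rule: comparison yields bool
Result type: bool


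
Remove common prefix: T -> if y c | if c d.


Common prefix: 'if'
Factored: T -> if T', T' -> y c | c d


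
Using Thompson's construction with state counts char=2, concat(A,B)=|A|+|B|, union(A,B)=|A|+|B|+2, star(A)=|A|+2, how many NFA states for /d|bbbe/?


Syntax tree has 5 char leaf(s), 1 union(s), 0 star(s)
chars contribute 5×2 = 10; each union adds +2; each star adds +2
Total: 10 + 2 + 0 = 12 states


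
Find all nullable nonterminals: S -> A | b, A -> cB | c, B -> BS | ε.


A nonterminal is nullable iff some alternative derives ε (directly, or every symbol in it is nullable)
Nullable: {B}


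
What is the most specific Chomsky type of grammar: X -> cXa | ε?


Single nonterminal LHS, but c^n a^n is not regular
Classification: Type 2 (Context-Free)


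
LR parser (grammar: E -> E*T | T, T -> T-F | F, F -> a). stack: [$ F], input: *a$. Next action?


'F' (not preceded by T-) is the handle for T -> F
Action: reduce (T -> F)


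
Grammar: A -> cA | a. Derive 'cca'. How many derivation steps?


Derivation: A => cA => ccA => cca
Steps: 3


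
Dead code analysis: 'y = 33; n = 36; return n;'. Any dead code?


y is assigned but never read
Dead: 'y = 33'


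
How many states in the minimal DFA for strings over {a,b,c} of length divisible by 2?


Track length mod 2: states 0..1, accept at 0
Minimal DFA: 2 states


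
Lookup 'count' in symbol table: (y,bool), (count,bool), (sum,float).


Lookup 'count' → type bool


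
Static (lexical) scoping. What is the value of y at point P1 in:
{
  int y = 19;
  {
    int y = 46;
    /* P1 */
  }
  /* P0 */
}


y declared in the same block as P1
y = 46


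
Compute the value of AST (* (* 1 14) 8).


Evaluate inner: (* 1 14) = 14
Evaluate root: (* 14 8) = 112
Result: 112


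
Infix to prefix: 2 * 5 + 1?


left-to-right (same/higher precedence on left): tree is (+ (* 2 5) 1)
Prefix: + * 2 5 1


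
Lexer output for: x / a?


Scan left to right, longest-match per lexeme
Tokens: ID(x), OP(/), ID(a)


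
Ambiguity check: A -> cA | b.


right-linear, alternatives start with distinct terminals 'c' vs 'b': unique leftmost derivation
Unambiguous


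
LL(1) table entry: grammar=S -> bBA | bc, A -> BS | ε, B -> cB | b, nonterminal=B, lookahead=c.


For [B, c]: 'c' ∈ FIRST(cB)
Entry: B -> cB


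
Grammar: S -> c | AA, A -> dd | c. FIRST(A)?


Per alternative of A: FIRST(dd) = {d}; FIRST(c) = {c}
FIRST(A) = {c, d}


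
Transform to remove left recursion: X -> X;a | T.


Left-recursive alternatives: X;a; non-recursive: T
Introduce X': X -> TX', X' -> ;aX' | ε


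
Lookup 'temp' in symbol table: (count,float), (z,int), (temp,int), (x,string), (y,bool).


Lookup 'temp' → type int


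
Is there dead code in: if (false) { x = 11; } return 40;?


condition is constant false, so the whole block is unreachable
Dead: 'if (false) { x = 11; }'


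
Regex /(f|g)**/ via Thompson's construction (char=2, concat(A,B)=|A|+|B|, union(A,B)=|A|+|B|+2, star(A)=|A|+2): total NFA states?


Syntax tree has 2 char leaf(s), 1 union(s), 2 star(s)
chars contribute 2×2 = 4; each union adds +2; each star adds +2
Total: 4 + 2 + 4 = 10 states


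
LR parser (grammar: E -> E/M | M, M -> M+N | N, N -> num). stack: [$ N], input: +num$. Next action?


'N' (not preceded by M+) is the handle for M -> N
Action: reduce (M -> N)


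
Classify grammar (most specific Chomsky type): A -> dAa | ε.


Single nonterminal LHS, but d^n a^n is not regular
Classification: Type 2 (Context-Free)


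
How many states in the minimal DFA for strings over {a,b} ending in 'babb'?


Track the longest suffix of input matching a prefix of 'babb': 5 classes (prefixes of length 0..4)
Minimal DFA: 5 states


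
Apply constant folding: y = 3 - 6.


3 - 6 = -3 at compile time
Optimized: y = -3


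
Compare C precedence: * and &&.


'*' is multiplicative (level 10); '&&' is logical AND (level 2)
Higher level binds tighter
'*' has higher precedence than '&&'


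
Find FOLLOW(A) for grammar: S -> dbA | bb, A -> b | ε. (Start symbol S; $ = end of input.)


$ ∈ FOLLOW(S). For each A -> αBβ: add FIRST(β)\{ε} to FOLLOW(B); if β nullable, add FOLLOW(A).
FOLLOW(A) = {$}


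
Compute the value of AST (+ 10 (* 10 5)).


Evaluate inner: (* 10 5) = 50
Evaluate root: (+ 10 50) = 60
Result: 60


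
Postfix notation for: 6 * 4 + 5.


Left to right (same or higher precedence on left)
Postfix: 6 4 * 5 +


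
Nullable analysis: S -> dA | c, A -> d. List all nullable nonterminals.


A nonterminal is nullable iff some alternative derives ε (directly, or every symbol in it is nullable)
Nullable: {}


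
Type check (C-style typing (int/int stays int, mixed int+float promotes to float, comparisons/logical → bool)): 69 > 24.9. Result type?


Operand types: int > float
Rule: comparison yields bool
Result type: bool


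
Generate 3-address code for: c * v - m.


Break into single-operator statements:
t1 = c * v
t2 = t1 - m


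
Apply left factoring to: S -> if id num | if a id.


Common prefix: 'if'
Factored: S -> if S', S' -> id num | a id


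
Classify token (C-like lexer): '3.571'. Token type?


Pattern: digits with a decimal point
Type: FLOAT_LITERAL


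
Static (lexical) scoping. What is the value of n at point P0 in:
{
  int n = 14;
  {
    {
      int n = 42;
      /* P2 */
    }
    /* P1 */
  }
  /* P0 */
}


n declared in the same block as P0
n = 14


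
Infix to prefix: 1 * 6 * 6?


left-to-right (same/higher precedence on left): tree is (* (* 1 6) 6)
Prefix: * * 1 6 6


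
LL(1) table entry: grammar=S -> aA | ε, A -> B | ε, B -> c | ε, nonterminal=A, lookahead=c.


For [A, c]: 'c' ∈ FIRST(B)
Entry: A -> B


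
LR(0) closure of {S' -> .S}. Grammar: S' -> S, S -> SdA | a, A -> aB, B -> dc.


Start: S' -> .S
For each item with dot before a nonterminal B, add B -> .γ for every B-production
Closure: [S' -> .S, S -> .SdA, S -> .a]


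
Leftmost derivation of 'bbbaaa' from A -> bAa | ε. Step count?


Derivation: A => bAa => bbAaa => bbbAaaa => bbbaaa
Steps: 4


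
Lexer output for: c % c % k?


Scan left to right, longest-match per lexeme
Tokens: ID(c), OP(%), ID(c), OP(%), ID(k)


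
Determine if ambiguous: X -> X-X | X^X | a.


'a-a^a' has two parse trees (no precedence encoded between - and ^)
Ambiguous


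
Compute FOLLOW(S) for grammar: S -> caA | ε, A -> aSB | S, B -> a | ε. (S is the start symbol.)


$ ∈ FOLLOW(S). For each A -> αBβ: add FIRST(β)\{ε} to FOLLOW(B); if β nullable, add FOLLOW(A).
FOLLOW(S) = {$, a}


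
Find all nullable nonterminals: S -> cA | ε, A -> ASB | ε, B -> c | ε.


A nonterminal is nullable iff some alternative derives ε (directly, or every symbol in it is nullable)
Nullable: {A, B, S}


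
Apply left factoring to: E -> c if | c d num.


Common prefix: 'c'
Factored: E -> c E', E' -> if | d num


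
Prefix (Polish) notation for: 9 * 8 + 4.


left-to-right (same/higher precedence on left): tree is (+ (* 9 8) 4)
Prefix: + * 9 8 4


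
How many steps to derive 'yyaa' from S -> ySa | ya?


Derivation: S => ySa => yyaa
Steps: 2


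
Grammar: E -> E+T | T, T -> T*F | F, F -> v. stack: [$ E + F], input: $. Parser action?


'F' (not preceded by T*) is the handle for T -> F
Action: reduce (T -> F)


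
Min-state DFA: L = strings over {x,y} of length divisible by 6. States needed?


Track length mod 6: states 0..5, accept at 0
Minimal DFA: 6 states


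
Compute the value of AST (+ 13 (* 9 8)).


Evaluate inner: (* 9 8) = 72
Evaluate root: (+ 13 72) = 85
Result: 85


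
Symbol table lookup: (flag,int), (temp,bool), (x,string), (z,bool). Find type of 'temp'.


Lookup 'temp' → type bool


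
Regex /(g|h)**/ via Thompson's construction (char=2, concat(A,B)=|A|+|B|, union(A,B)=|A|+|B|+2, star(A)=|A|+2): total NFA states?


Syntax tree has 2 char leaf(s), 1 union(s), 2 star(s)
chars contribute 2×2 = 4; each union adds +2; each star adds +2
Total: 4 + 2 + 4 = 10 states


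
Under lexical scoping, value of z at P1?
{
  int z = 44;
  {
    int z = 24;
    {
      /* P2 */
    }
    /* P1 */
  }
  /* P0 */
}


z declared in the same block as P1
z = 24


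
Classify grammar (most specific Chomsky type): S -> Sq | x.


Left-linear: every RHS is a terminal or one nonterminal followed by a terminal
Classification: Type 3 (Regular)


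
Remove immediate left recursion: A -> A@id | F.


Left-recursive alternatives: A@id; non-recursive: F
Introduce A': A -> FA', A' -> @idA' | ε


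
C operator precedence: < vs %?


'%' is multiplicative (level 10); '<' is relational (level 7)
Higher level binds tighter
'%' has higher precedence than '<'


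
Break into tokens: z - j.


Scan left to right, longest-match per lexeme
Tokens: ID(z), OP(-), ID(j)


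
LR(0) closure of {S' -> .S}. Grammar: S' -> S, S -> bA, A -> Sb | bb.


Start: S' -> .S
For each item with dot before a nonterminal B, add B -> .γ for every B-production
Closure: [S' -> .S, S -> .bA]


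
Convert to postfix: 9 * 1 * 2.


Left to right (same or higher precedence on left)
Postfix: 9 1 * 2 *


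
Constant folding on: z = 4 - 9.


4 - 9 = -5 at compile time
Optimized: z = -5


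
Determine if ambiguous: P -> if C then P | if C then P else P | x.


dangling else: 'if C then if C then x else x' parses two ways
Ambiguous


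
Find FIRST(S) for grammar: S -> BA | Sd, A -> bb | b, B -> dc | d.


Per alternative of S: FIRST(BA) = {d}; FIRST(Sd) = {d}
FIRST(S) = {d}


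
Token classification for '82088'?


Pattern: digits only
Type: INTEGER_LITERAL


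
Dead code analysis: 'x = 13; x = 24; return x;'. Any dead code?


first assignment to x is overwritten before any read
Dead: 'x = 13'


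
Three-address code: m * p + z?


Break into single-operator statements:
t1 = m * p
t2 = t1 + z


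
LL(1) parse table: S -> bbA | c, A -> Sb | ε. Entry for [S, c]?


For [S, c]: 'c' ∈ FIRST(c)
Entry: S -> c


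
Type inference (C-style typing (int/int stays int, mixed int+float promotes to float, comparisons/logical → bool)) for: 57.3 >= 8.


Operand types: float >= int
Rule: comparison yields bool
Result type: bool


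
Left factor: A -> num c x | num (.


Common prefix: 'num'
Factored: A -> num A', A' -> c x | (


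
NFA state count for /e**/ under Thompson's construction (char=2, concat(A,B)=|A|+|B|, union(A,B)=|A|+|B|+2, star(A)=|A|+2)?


Syntax tree has 1 char leaf(s), 0 union(s), 2 star(s)
chars contribute 1×2 = 2; each union adds +2; each star adds +2
Total: 2 + 0 + 4 = 6 states


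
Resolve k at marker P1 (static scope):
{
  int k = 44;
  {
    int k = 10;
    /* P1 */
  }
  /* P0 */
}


k declared in the same block as P1
k = 10


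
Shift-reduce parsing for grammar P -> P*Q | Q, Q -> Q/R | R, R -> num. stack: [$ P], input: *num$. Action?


shift '*' to continue P -> P*Q
Action: shift


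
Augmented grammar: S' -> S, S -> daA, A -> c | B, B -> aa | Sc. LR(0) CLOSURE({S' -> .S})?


Start: S' -> .S
For each item with dot before a nonterminal B, add B -> .γ for every B-production
Closure: [S' -> .S, S -> .daA]


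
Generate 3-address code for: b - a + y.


Break into single-operator statements:
t1 = b - a
t2 = t1 + y


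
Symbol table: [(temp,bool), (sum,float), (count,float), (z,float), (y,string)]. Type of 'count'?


Lookup 'count' → type float


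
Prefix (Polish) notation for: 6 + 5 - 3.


left-to-right (same/higher precedence on left): tree is (- (+ 6 5) 3)
Prefix: - + 6 5 3


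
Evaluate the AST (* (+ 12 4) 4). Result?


Evaluate inner: (+ 12 4) = 16
Evaluate root: (* 16 4) = 64
Result: 64


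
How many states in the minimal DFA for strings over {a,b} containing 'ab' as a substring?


KMP-style automaton: 2 progress states + 1 absorbing accept = 3
Minimal DFA: 3 states


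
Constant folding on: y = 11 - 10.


11 - 10 = 1 at compile time
Optimized: y = 1


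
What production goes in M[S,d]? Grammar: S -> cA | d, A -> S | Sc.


For [S, d]: 'd' ∈ FIRST(d)
Entry: S -> d


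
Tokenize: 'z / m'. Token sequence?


Scan left to right, longest-match per lexeme
Tokens: ID(z), OP(/), ID(m)


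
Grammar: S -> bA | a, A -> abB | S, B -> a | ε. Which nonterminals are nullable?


A nonterminal is nullable iff some alternative derives ε (directly, or every symbol in it is nullable)
Nullable: {B}


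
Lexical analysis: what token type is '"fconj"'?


Pattern: double-quoted sequence
Type: STRING_LITERAL


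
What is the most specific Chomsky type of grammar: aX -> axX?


LHS has context (more than one symbol) and |LHS| ≤ |RHS|
Classification: Type 1 (Context-Sensitive)


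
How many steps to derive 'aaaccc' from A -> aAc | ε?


Derivation: A => aAc => aaAcc => aaaAccc => aaaccc
Steps: 4


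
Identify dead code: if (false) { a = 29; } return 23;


condition is constant false, so the whole block is unreachable
Dead: 'if (false) { a = 29; }'


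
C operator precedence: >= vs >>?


'>>' is shift (level 8); '>=' is relational (level 7)
Higher level binds tighter
'>>' has higher precedence than '>='


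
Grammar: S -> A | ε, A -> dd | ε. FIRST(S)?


Per alternative of S: FIRST(A) = {d, ε}; FIRST(ε) = {ε}
FIRST(S) = {d, ε}


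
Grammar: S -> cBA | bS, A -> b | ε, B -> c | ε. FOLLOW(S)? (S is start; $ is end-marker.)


$ ∈ FOLLOW(S). For each A -> αBβ: add FIRST(β)\{ε} to FOLLOW(B); if β nullable, add FOLLOW(A).
FOLLOW(S) = {$}


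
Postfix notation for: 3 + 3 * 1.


* has higher precedence, evaluate 3*1 first
Postfix: 3 3 1 * +


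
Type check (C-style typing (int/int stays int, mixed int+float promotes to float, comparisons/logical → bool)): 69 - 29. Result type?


Operand types: int - int
Rule: mixed int/float promotes to float; int/int stays int
Result type: int


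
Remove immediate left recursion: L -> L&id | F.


Left-recursive alternatives: L&id; non-recursive: F
Introduce L': L -> FL', L' -> &idL' | ε


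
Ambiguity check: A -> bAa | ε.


balanced b^n…a^n: each string has a unique parse
Unambiguous


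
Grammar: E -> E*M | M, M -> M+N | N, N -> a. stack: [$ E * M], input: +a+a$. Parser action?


'+' can extend M; shift to build M -> M+N
Action: shift


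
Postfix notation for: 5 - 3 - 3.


Left to right (same or higher precedence on left)
Postfix: 5 3 - 3 -


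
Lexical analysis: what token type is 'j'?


Pattern: letter/underscore followed by alphanumerics, not a keyword
Type: IDENTIFIER


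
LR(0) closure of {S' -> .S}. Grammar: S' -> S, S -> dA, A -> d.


Start: S' -> .S
For each item with dot before a nonterminal B, add B -> .γ for every B-production
Closure: [S' -> .S, S -> .dA]


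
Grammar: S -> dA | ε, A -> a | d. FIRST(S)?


Per alternative of S: FIRST(dA) = {d}; FIRST(ε) = {ε}
FIRST(S) = {d, ε}


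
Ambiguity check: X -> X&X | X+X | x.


'x&x+x' has two parse trees (no precedence encoded between & and +)
Ambiguous


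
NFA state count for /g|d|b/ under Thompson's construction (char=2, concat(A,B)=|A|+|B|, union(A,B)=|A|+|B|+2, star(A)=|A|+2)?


Syntax tree has 3 char leaf(s), 2 union(s), 0 star(s)
chars contribute 3×2 = 6; each union adds +2; each star adds +2
Total: 6 + 4 + 0 = 10 states


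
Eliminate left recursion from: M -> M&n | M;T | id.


Left-recursive alternatives: M&n, M;T; non-recursive: id
Introduce M': M -> idM', M' -> &nM' | ;TM' | ε


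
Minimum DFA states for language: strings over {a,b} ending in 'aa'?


Track the longest suffix of input matching a prefix of 'aa': 3 classes (prefixes of length 0..2)
Minimal DFA: 3 states


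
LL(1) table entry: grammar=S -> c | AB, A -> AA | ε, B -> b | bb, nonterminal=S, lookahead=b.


For [S, b]: 'b' ∈ FIRST(AB)
Entry: S -> AB


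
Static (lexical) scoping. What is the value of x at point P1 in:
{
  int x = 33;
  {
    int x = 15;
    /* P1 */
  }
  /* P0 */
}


x declared in the same block as P1
x = 15


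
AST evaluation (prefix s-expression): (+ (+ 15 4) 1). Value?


Evaluate inner: (+ 15 4) = 19
Evaluate root: (+ 19 1) = 20
Result: 20


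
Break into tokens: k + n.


Scan left to right, longest-match per lexeme
Tokens: ID(k), OP(+), ID(n)


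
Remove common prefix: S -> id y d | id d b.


Common prefix: 'id'
Factored: S -> id S', S' -> y d | d b


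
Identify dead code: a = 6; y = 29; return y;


a is assigned but never read
Dead: 'a = 6'


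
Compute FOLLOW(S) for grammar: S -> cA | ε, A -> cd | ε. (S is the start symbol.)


$ ∈ FOLLOW(S). For each A -> αBβ: add FIRST(β)\{ε} to FOLLOW(B); if β nullable, add FOLLOW(A).
FOLLOW(S) = {$}


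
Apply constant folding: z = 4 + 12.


4 + 12 = 16 at compile time
Optimized: z = 16


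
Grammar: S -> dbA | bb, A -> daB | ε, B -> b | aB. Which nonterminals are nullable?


A nonterminal is nullable iff some alternative derives ε (directly, or every symbol in it is nullable)
Nullable: {A}


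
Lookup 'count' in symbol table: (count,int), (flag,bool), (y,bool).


Lookup 'count' → type int


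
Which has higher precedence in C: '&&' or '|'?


'|' is bitwise OR (level 3); '&&' is logical AND (level 2)
Higher level binds tighter
'|' has higher precedence than '&&'


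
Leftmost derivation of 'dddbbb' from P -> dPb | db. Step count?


Derivation: P => dPb => ddPbb => dddbbb
Steps: 3


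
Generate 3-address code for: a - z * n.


Break into single-operator statements:
t1 = z * n
t2 = a - t1


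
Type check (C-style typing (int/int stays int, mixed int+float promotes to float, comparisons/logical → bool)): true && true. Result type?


Operand types: bool && bool
Rule: logical operators take bool operands and yield bool
Result type: bool


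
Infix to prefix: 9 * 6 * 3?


left-to-right (same/higher precedence on left): tree is (* (* 9 6) 3)
Prefix: * * 9 6 3


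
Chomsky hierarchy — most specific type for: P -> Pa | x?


Left-linear: every RHS is a terminal or one nonterminal followed by a terminal
Classification: Type 3 (Regular)
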